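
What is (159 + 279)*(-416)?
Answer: -182208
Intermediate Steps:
(159 + 279)*(-416) = 438*(-416) = -182208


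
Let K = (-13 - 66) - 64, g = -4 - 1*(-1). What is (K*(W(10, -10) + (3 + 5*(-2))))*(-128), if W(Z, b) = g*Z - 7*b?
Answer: 604032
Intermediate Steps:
g = -3 (g = -4 + 1 = -3)
K = -143 (K = -79 - 64 = -143)
W(Z, b) = -7*b - 3*Z (W(Z, b) = -3*Z - 7*b = -7*b - 3*Z)
(K*(W(10, -10) + (3 + 5*(-2))))*(-128) = -143*((-7*(-10) - 3*10) + (3 + 5*(-2)))*(-128) = -143*((70 - 30) + (3 - 10))*(-128) = -143*(40 - 7)*(-128) = -143*33*(-128) = -4719*(-128) = 604032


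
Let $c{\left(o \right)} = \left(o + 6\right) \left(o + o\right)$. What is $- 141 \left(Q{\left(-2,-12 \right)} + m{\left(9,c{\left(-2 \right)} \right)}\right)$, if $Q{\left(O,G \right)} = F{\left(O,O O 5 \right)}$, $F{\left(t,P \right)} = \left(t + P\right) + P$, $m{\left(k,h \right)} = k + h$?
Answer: $-4371$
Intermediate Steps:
$c{\left(o \right)} = 2 o \left(6 + o\right)$ ($c{\left(o \right)} = \left(6 + o\right) 2 o = 2 o \left(6 + o\right)$)
$m{\left(k,h \right)} = h + k$
$F{\left(t,P \right)} = t + 2 P$ ($F{\left(t,P \right)} = \left(P + t\right) + P = t + 2 P$)
$Q{\left(O,G \right)} = O + 10 O^{2}$ ($Q{\left(O,G \right)} = O + 2 O O 5 = O + 2 O^{2} \cdot 5 = O + 2 \cdot 5 O^{2} = O + 10 O^{2}$)
$- 141 \left(Q{\left(-2,-12 \right)} + m{\left(9,c{\left(-2 \right)} \right)}\right) = - 141 \left(- 2 \left(1 + 10 \left(-2\right)\right) + \left(2 \left(-2\right) \left(6 - 2\right) + 9\right)\right) = - 141 \left(- 2 \left(1 - 20\right) + \left(2 \left(-2\right) 4 + 9\right)\right) = - 141 \left(\left(-2\right) \left(-19\right) + \left(-16 + 9\right)\right) = - 141 \left(38 - 7\right) = \left(-141\right) 31 = -4371$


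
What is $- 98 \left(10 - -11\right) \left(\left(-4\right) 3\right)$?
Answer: $24696$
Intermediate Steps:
$- 98 \left(10 - -11\right) \left(\left(-4\right) 3\right) = - 98 \left(10 + 11\right) \left(-12\right) = - 98 \cdot 21 \left(-12\right) = \left(-98\right) \left(-252\right) = 24696$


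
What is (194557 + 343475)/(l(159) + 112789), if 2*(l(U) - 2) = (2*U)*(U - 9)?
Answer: 179344/45547 ≈ 3.9376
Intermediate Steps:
l(U) = 2 + U*(-9 + U) (l(U) = 2 + ((2*U)*(U - 9))/2 = 2 + ((2*U)*(-9 + U))/2 = 2 + (2*U*(-9 + U))/2 = 2 + U*(-9 + U))
(194557 + 343475)/(l(159) + 112789) = (194557 + 343475)/((2 + 159² - 9*159) + 112789) = 538032/((2 + 25281 - 1431) + 112789) = 538032/(23852 + 112789) = 538032/136641 = 538032*(1/136641) = 179344/45547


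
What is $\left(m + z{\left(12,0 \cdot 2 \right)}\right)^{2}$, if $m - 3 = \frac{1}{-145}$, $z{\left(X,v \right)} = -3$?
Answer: $\frac{1}{21025} \approx 4.7562 \cdot 10^{-5}$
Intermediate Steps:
$m = \frac{434}{145}$ ($m = 3 + \frac{1}{-145} = 3 - \frac{1}{145} = \frac{434}{145} \approx 2.9931$)
$\left(m + z{\left(12,0 \cdot 2 \right)}\right)^{2} = \left(\frac{434}{145} - 3\right)^{2} = \left(- \frac{1}{145}\right)^{2} = \frac{1}{21025}$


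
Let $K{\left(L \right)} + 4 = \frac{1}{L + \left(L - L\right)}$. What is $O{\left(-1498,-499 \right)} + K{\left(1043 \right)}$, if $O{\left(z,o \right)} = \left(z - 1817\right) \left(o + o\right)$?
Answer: $\frac{3450625739}{1043} \approx 3.3084 \cdot 10^{6}$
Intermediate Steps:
$O{\left(z,o \right)} = 2 o \left(-1817 + z\right)$ ($O{\left(z,o \right)} = \left(-1817 + z\right) 2 o = 2 o \left(-1817 + z\right)$)
$K{\left(L \right)} = -4 + \frac{1}{L}$ ($K{\left(L \right)} = -4 + \frac{1}{L + \left(L - L\right)} = -4 + \frac{1}{L + 0} = -4 + \frac{1}{L}$)
$O{\left(-1498,-499 \right)} + K{\left(1043 \right)} = 2 \left(-499\right) \left(-1817 - 1498\right) - \left(4 - \frac{1}{1043}\right) = 2 \left(-499\right) \left(-3315\right) + \left(-4 + \frac{1}{1043}\right) = 3308370 - \frac{4171}{1043} = \frac{3450625739}{1043}$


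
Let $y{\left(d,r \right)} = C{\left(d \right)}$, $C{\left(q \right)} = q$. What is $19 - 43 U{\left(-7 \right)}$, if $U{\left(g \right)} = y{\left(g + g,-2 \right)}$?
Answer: $621$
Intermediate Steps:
$y{\left(d,r \right)} = d$
$U{\left(g \right)} = 2 g$ ($U{\left(g \right)} = g + g = 2 g$)
$19 - 43 U{\left(-7 \right)} = 19 - 43 \cdot 2 \left(-7\right) = 19 - -602 = 19 + 602 = 621$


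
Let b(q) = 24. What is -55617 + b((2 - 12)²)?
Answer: -55593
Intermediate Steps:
-55617 + b((2 - 12)²) = -55617 + 24 = -55593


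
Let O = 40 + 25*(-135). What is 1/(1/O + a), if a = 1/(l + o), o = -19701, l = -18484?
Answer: -25469395/8304 ≈ -3067.1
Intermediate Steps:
O = -3335 (O = 40 - 3375 = -3335)
a = -1/38185 (a = 1/(-18484 - 19701) = 1/(-38185) = -1/38185 ≈ -2.6188e-5)
1/(1/O + a) = 1/(1/(-3335) - 1/38185) = 1/(-1/3335 - 1/38185) = 1/(-8304/25469395) = -25469395/8304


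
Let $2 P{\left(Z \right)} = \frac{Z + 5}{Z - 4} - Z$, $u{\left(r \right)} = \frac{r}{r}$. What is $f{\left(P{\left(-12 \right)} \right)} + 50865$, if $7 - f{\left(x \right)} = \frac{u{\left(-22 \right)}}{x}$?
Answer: $\frac{10123496}{199} \approx 50872.0$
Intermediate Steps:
$u{\left(r \right)} = 1$
$P{\left(Z \right)} = - \frac{Z}{2} + \frac{5 + Z}{2 \left(-4 + Z\right)}$ ($P{\left(Z \right)} = \frac{\frac{Z + 5}{Z - 4} - Z}{2} = \frac{\frac{5 + Z}{-4 + Z} - Z}{2} = \frac{- Z + \frac{5 + Z}{-4 + Z}}{2} = - \frac{Z}{2} + \frac{5 + Z}{2 \left(-4 + Z\right)}$)
$f{\left(x \right)} = 7 - \frac{1}{x}$ ($f{\left(x \right)} = 7 - 1 \frac{1}{x} = 7 - \frac{1}{x}$)
$f{\left(P{\left(-12 \right)} \right)} + 50865 = \left(7 - \frac{1}{\frac{1}{2} \frac{1}{-4 - 12} \left(5 - \left(-12\right)^{2} + 5 \left(-12\right)\right)}\right) + 50865 = \left(7 - \frac{1}{\frac{1}{2} \frac{1}{-16} \left(5 - 144 - 60\right)}\right) + 50865 = \left(7 - \frac{1}{\frac{1}{2} \left(- \frac{1}{16}\right) \left(5 - 144 - 60\right)}\right) + 50865 = \left(7 - \frac{1}{\frac{1}{2} \left(- \frac{1}{16}\right) \left(-199\right)}\right) + 50865 = \left(7 - \frac{1}{\frac{199}{32}}\right) + 50865 = \left(7 - \frac{32}{199}\right) + 50865 = \frac{1361}{199} + 50865 = \frac{10123496}{199}$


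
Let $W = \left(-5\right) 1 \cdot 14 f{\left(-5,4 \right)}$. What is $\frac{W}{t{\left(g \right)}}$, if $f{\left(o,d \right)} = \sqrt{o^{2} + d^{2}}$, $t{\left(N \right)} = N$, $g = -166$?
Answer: $\frac{35 \sqrt{41}}{83} \approx 2.7001$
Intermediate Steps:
$f{\left(o,d \right)} = \sqrt{d^{2} + o^{2}}$
$W = - 70 \sqrt{41}$ ($W = \left(-5\right) 1 \cdot 14 \sqrt{4^{2} + \left(-5\right)^{2}} = \left(-5\right) 14 \sqrt{16 + 25} = - 70 \sqrt{41} \approx -448.22$)
$\frac{W}{t{\left(g \right)}} = \frac{\left(-70\right) \sqrt{41}}{-166} = - 70 \sqrt{41} \left(- \frac{1}{166}\right) = \frac{35 \sqrt{41}}{83}$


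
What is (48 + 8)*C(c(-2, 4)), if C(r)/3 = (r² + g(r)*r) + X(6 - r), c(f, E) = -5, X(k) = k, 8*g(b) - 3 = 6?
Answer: 5103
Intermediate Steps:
g(b) = 9/8 (g(b) = 3/8 + (⅛)*6 = 3/8 + ¾ = 9/8)
C(r) = 18 + 3*r² + 3*r/8 (C(r) = 3*((r² + 9*r/8) + (6 - r)) = 3*(6 + r² + r/8) = 18 + 3*r² + 3*r/8)
(48 + 8)*C(c(-2, 4)) = (48 + 8)*(18 + 3*(-5)² + (3/8)*(-5)) = 56*(18 + 3*25 - 15/8) = 56*(18 + 75 - 15/8) = 56*(729/8) = 5103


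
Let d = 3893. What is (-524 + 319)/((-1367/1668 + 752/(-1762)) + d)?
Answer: -301249140/5718963149 ≈ -0.052675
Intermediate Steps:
(-524 + 319)/((-1367/1668 + 752/(-1762)) + d) = (-524 + 319)/((-1367/1668 + 752/(-1762)) + 3893) = -205/((-1367*1/1668 + 752*(-1/1762)) + 3893) = -205/((-1367/1668 - 376/881) + 3893) = -205/(-1831495/1469508 + 3893) = -205/5718963149/1469508 = -205*1469508/5718963149 = -301249140/5718963149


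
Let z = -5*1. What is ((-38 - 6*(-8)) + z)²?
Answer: 25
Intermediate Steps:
z = -5
((-38 - 6*(-8)) + z)² = ((-38 - 6*(-8)) - 5)² = ((-38 + 48) - 5)² = (10 - 5)² = 5² = 25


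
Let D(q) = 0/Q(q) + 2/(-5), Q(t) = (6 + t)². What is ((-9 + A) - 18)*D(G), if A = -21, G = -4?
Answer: 96/5 ≈ 19.200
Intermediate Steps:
D(q) = -⅖ (D(q) = 0/((6 + q)²) + 2/(-5) = 0/(6 + q)² + 2*(-⅕) = 0 - ⅖ = -⅖)
((-9 + A) - 18)*D(G) = ((-9 - 21) - 18)*(-⅖) = (-30 - 18)*(-⅖) = -48*(-⅖) = 96/5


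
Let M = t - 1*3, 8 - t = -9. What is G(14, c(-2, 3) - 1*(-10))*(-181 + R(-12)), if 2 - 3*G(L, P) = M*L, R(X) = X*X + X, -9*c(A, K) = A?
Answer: 9506/3 ≈ 3168.7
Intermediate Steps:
t = 17 (t = 8 - 1*(-9) = 8 + 9 = 17)
c(A, K) = -A/9
M = 14 (M = 17 - 1*3 = 17 - 3 = 14)
R(X) = X + X² (R(X) = X² + X = X + X²)
G(L, P) = ⅔ - 14*L/3
G(14, c(-2, 3) - 1*(-10))*(-181 + R(-12)) = (⅔ - 14/3*14)*(-181 - 12*(1 - 12)) = (⅔ - 196/3)*(-181 - 12*(-11)) = -194*(-181 + 132)/3 = -194/3*(-49) = 9506/3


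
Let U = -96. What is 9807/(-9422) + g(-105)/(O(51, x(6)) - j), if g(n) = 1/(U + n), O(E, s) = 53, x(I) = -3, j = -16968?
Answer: -4793131967/4604963466 ≈ -1.0409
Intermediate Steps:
g(n) = 1/(-96 + n)
9807/(-9422) + g(-105)/(O(51, x(6)) - j) = 9807/(-9422) + 1/((-96 - 105)*(53 - 1*(-16968))) = 9807*(-1/9422) + 1/((-201)*(53 + 16968)) = -1401/1346 - 1/201/17021 = -1401/1346 - 1/201*1/17021 = -1401/1346 - 1/3421221 = -4793131967/4604963466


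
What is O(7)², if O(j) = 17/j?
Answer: 289/49 ≈ 5.8980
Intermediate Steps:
O(7)² = (17/7)² = 289/49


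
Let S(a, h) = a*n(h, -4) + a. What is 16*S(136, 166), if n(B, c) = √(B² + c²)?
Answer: 2176 + 4352*√6893 ≈ 3.6350e+5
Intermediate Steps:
S(a, h) = a + a*√(16 + h²) (S(a, h) = a*√(h² + (-4)²) + a = a*√(h² + 16) + a = a*√(16 + h²) + a = a + a*√(16 + h²))
16*S(136, 166) = 16*(136*(1 + √(16 + 166²))) = 16*(136*(1 + √(16 + 27556))) = 16*(136*(1 + √27572)) = 16*(136*(1 + 2*√6893)) = 16*(136 + 272*√6893) = 2176 + 4352*√6893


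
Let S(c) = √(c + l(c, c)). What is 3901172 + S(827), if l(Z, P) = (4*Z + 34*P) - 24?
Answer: 3901172 + 3*√3581 ≈ 3.9014e+6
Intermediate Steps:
l(Z, P) = -24 + 4*Z + 34*P
S(c) = √(-24 + 39*c) (S(c) = √(c + (-24 + 4*c + 34*c)) = √(c + (-24 + 38*c)) = √(-24 + 39*c))
3901172 + S(827) = 3901172 + √(-24 + 39*827) = 3901172 + √(-24 + 32253) = 3901172 + √32229 = 3901172 + 3*√3581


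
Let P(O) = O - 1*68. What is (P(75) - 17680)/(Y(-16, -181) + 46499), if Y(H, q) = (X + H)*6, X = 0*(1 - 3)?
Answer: -17673/46403 ≈ -0.38086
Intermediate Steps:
X = 0 (X = 0*(-2) = 0)
P(O) = -68 + O (P(O) = O - 68 = -68 + O)
Y(H, q) = 6*H (Y(H, q) = (0 + H)*6 = H*6 = 6*H)
(P(75) - 17680)/(Y(-16, -181) + 46499) = ((-68 + 75) - 17680)/(6*(-16) + 46499) = (7 - 17680)/(-96 + 46499) = -17673/46403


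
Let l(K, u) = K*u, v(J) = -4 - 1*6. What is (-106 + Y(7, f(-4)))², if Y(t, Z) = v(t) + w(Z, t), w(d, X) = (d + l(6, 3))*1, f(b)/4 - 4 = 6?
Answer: 3364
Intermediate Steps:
v(J) = -10 (v(J) = -4 - 6 = -10)
f(b) = 40 (f(b) = 16 + 4*6 = 16 + 24 = 40)
w(d, X) = 18 + d (w(d, X) = (d + 6*3)*1 = (d + 18)*1 = (18 + d)*1 = 18 + d)
Y(t, Z) = 8 + Z (Y(t, Z) = -10 + (18 + Z) = 8 + Z)
(-106 + Y(7, f(-4)))² = (-106 + (8 + 40))² = (-106 + 48)² = (-58)² = 3364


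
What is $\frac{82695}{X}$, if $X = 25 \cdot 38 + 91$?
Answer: $\frac{27565}{347} \approx 79.438$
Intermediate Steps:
$X = 1041$ ($X = 950 + 91 = 1041$)
$\frac{82695}{X} = \frac{82695}{1041} = 82695 \cdot \frac{1}{1041} = \frac{27565}{347}$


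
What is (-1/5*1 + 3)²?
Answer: 196/25 ≈ 7.8400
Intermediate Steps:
(-1/5*1 + 3)² = (-1*⅕*1 + 3)² = (-⅕*1 + 3)² = (-⅕ + 3)² = (14/5)² = 196/25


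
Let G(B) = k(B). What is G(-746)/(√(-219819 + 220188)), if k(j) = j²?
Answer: 556516*√41/123 ≈ 28971.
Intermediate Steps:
G(B) = B²
G(-746)/(√(-219819 + 220188)) = (-746)²/(√(-219819 + 220188)) = 556516/(√369) = 556516/((3*√41)) = 556516*(√41/123) = 556516*√41/123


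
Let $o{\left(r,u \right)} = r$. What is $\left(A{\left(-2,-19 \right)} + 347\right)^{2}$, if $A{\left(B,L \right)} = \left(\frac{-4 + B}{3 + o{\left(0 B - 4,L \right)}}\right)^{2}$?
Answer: $146689$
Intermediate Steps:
$A{\left(B,L \right)} = \left(4 - B\right)^{2}$ ($A{\left(B,L \right)} = \left(\frac{-4 + B}{3 - \left(4 + 0 B\right)}\right)^{2} = \left(\frac{-4 + B}{3 + \left(0 - 4\right)}\right)^{2} = \left(\frac{-4 + B}{3 - 4}\right)^{2} = \left(\frac{-4 + B}{-1}\right)^{2} = \left(\left(-4 + B\right) \left(-1\right)\right)^{2} = \left(4 - B\right)^{2}$)
$\left(A{\left(-2,-19 \right)} + 347\right)^{2} = \left(\left(-4 - 2\right)^{2} + 347\right)^{2} = \left(\left(-6\right)^{2} + 347\right)^{2} = \left(36 + 347\right)^{2} = 383^{2} = 146689$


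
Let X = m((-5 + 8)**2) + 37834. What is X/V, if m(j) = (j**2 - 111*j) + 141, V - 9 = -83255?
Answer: -37057/83246 ≈ -0.44515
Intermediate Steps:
V = -83246 (V = 9 - 83255 = -83246)
m(j) = 141 + j**2 - 111*j
X = 37057 (X = (141 + ((-5 + 8)**2)**2 - 111*(-5 + 8)**2) + 37834 = (141 + (3**2)**2 - 111*3**2) + 37834 = (141 + 9**2 - 111*9) + 37834 = (141 + 81 - 999) + 37834 = -777 + 37834 = 37057)
X/V = 37057/(-83246) = 37057*(-1/83246) = -37057/83246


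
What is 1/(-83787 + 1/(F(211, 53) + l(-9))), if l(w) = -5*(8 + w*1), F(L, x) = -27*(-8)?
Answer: -221/18516926 ≈ -1.1935e-5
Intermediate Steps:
F(L, x) = 216
l(w) = -40 - 5*w (l(w) = -5*(8 + w) = -40 - 5*w)
1/(-83787 + 1/(F(211, 53) + l(-9))) = 1/(-83787 + 1/(216 + (-40 - 5*(-9)))) = 1/(-83787 + 1/(216 + (-40 + 45))) = 1/(-83787 + 1/(216 + 5)) = 1/(-83787 + 1/221) = 1/(-18516926/221) = -221/18516926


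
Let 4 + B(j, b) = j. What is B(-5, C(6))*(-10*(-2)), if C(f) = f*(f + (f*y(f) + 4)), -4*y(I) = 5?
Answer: -180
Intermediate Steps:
y(I) = -5/4 (y(I) = -¼*5 = -5/4)
C(f) = f*(4 - f/4) (C(f) = f*(f + (f*(-5/4) + 4)) = f*(f + (-5*f/4 + 4)) = f*(f + (4 - 5*f/4)) = f*(4 - f/4))
B(j, b) = -4 + j
B(-5, C(6))*(-10*(-2)) = (-4 - 5)*(-10*(-2)) = -9*20 = -180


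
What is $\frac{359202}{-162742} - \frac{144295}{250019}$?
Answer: $- \frac{56645090864}{20344296049} \approx -2.7843$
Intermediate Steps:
$\frac{359202}{-162742} - \frac{144295}{250019} = 359202 \left(- \frac{1}{162742}\right) - \frac{144295}{250019} = - \frac{179601}{81371} - \frac{144295}{250019} = - \frac{56645090864}{20344296049}$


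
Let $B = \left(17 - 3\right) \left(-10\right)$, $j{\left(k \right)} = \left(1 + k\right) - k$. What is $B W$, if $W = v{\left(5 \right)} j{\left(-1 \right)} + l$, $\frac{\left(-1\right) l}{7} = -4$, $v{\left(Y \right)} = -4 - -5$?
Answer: $-4060$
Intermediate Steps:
$v{\left(Y \right)} = 1$ ($v{\left(Y \right)} = -4 + 5 = 1$)
$l = 28$ ($l = \left(-7\right) \left(-4\right) = 28$)
$j{\left(k \right)} = 1$
$W = 29$ ($W = 1 \cdot 1 + 28 = 1 + 28 = 29$)
$B = -140$ ($B = 14 \left(-10\right) = -140$)
$B W = \left(-140\right) 29 = -4060$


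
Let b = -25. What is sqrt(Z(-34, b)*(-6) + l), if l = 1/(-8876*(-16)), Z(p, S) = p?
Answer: sqrt(64287237035)/17752 ≈ 14.283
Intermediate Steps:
l = 1/142016 ≈ 7.0415e-6
sqrt(Z(-34, b)*(-6) + l) = sqrt(-34*(-6) + 1/142016) = sqrt(204 + 1/142016) = sqrt(28971265/142016) = sqrt(64287237035)/17752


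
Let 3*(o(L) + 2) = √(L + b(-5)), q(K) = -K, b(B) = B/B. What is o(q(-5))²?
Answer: (6 - √6)²/9 ≈ 1.4007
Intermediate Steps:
b(B) = 1
o(L) = -2 + √(1 + L)/3 (o(L) = -2 + √(L + 1)/3 = -2 + √(1 + L)/3)
o(q(-5))² = (-2 + √(1 - 1*(-5))/3)² = (-2 + √(1 + 5)/3)² = (-2 + √6/3)²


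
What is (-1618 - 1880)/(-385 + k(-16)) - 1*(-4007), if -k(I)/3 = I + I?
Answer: 1161521/289 ≈ 4019.1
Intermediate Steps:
k(I) = -6*I (k(I) = -3*(I + I) = -6*I)
(-1618 - 1880)/(-385 + k(-16)) - 1*(-4007) = (-1618 - 1880)/(-385 - 6*(-16)) - 1*(-4007) = -3498/(-385 + 96) + 4007 = -3498/(-289) + 4007 = -3498*(-1/289) + 4007 = 3498/289 + 4007 = 1161521/289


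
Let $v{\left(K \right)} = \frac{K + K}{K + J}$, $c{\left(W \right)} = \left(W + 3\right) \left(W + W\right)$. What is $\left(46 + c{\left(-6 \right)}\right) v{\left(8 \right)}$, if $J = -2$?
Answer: $\frac{656}{3} \approx 218.67$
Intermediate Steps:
$c{\left(W \right)} = 2 W \left(3 + W\right)$ ($c{\left(W \right)} = \left(3 + W\right) 2 W = 2 W \left(3 + W\right)$)
$v{\left(K \right)} = \frac{2 K}{-2 + K}$ ($v{\left(K \right)} = \frac{K + K}{K - 2} = \frac{2 K}{-2 + K}$)
$\left(46 + c{\left(-6 \right)}\right) v{\left(8 \right)} = \left(46 + 2 \left(-6\right) \left(3 - 6\right)\right) 2 \cdot 8 \frac{1}{-2 + 8} = \left(46 + 2 \left(-6\right) \left(-3\right)\right) 2 \cdot 8 \cdot \frac{1}{6} = \left(46 + 36\right) 2 \cdot 8 \cdot \frac{1}{6} = 82 \cdot \frac{8}{3} = \frac{656}{3}$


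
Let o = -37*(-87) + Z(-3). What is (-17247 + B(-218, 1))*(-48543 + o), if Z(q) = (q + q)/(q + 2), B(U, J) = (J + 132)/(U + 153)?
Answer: 3908461368/5 ≈ 7.8169e+8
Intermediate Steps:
B(U, J) = (132 + J)/(153 + U)
Z(q) = 2*q/(2 + q) (Z(q) = (2*q)/(2 + q) = 2*q/(2 + q))
o = 3225 (o = -37*(-87) + 2*(-3)/(2 - 3) = 3219 + 2*(-3)/(-1) = 3219 + 2*(-3)*(-1) = 3219 + 6 = 3225)
(-17247 + B(-218, 1))*(-48543 + o) = (-17247 + (132 + 1)/(153 - 218))*(-48543 + 3225) = (-17247 + 133/(-65))*(-45318) = (-17247 - 1/65*133)*(-45318) = (-17247 - 133/65)*(-45318) = -1121188/65*(-45318) = 3908461368/5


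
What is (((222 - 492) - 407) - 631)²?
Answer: 1710864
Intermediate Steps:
(((222 - 492) - 407) - 631)² = ((-270 - 407) - 631)² = (-677 - 631)² = (-1308)² = 1710864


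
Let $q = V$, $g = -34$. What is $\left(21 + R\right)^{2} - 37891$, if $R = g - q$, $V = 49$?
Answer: $-34047$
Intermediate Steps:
$q = 49$
$R = -83$ ($R = -34 - 49 = -83$)
$\left(21 + R\right)^{2} - 37891 = \left(21 - 83\right)^{2} - 37891 = \left(-62\right)^{2} - 37891 = 3844 - 37891 = -34047$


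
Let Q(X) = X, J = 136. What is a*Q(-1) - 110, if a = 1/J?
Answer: -14961/136 ≈ -110.01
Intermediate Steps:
a = 1/136 ≈ 0.0073529
a*Q(-1) - 110 = (1/136)*(-1) - 110 = -1/136 - 110 = -14961/136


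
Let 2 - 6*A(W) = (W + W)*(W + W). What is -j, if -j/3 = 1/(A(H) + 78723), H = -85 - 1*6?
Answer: 9/219608 ≈ 4.0982e-5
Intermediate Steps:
H = -91 (H = -85 - 6 = -91)
A(W) = ⅓ - 2*W²/3 (A(W) = ⅓ - (W + W)*(W + W)/6 = ⅓ - 2*W*2*W/6 = ⅓ - 2*W²/3)
j = -9/219608 (j = -3/((⅓ - ⅔*(-91)²) + 78723) = -3/((⅓ - ⅔*8281) + 78723) = -3/((⅓ - 16562/3) + 78723) = -3/(-16561/3 + 78723) = -3/219608/3 = -3*3/219608 = -9/219608 ≈ -4.0982e-5)
-j = -1*(-9/219608) = 9/219608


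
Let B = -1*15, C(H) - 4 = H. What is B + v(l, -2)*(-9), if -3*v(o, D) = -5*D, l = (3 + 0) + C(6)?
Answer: 15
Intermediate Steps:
C(H) = 4 + H
B = -15
l = 13 (l = (3 + 0) + (4 + 6) = 3 + 10 = 13)
v(o, D) = 5*D/3 (v(o, D) = -(-5)*D/3 = 5*D/3)
B + v(l, -2)*(-9) = -15 + ((5/3)*(-2))*(-9) = -15 - 10/3*(-9) = -15 + 30 = 15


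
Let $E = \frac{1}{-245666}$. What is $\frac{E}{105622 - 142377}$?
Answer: $\frac{1}{9029453830} \approx 1.1075 \cdot 10^{-10}$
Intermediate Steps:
$E = - \frac{1}{245666} \approx -4.0706 \cdot 10^{-6}$
$\frac{E}{105622 - 142377} = - \frac{1}{245666 \left(105622 - 142377\right)} = - \frac{1}{245666 \left(-36755\right)} = \left(- \frac{1}{245666}\right) \left(- \frac{1}{36755}\right) = \frac{1}{9029453830}$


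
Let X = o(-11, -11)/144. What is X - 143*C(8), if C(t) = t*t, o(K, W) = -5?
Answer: -1317893/144 ≈ -9152.0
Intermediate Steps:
X = -5/144 ≈ -0.034722
C(t) = t²
X - 143*C(8) = -5/144 - 143*8² = -5/144 - 143*64 = -5/144 - 9152 = -1317893/144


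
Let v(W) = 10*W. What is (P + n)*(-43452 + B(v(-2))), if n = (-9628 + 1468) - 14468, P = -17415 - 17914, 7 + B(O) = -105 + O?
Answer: 2525997888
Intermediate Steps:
B(O) = -112 + O (B(O) = -7 + (-105 + O) = -112 + O)
P = -35329
n = -22628 (n = -8160 - 14468 = -22628)
(P + n)*(-43452 + B(v(-2))) = (-35329 - 22628)*(-43452 + (-112 + 10*(-2))) = -57957*(-43452 + (-112 - 20)) = -57957*(-43452 - 132) = -57957*(-43584) = 2525997888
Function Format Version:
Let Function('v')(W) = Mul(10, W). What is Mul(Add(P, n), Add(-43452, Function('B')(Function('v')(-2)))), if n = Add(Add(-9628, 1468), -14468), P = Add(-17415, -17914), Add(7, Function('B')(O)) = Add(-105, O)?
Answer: 2525997888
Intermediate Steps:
Function('B')(O) = Add(-112, O) (Function('B')(O) = Add(-7, Add(-105, O)) = Add(-112, O))
P = -35329
n = -22628 (n = Add(-8160, -14468) = -22628)
Mul(Add(P, n), Add(-43452, Function('B')(Function('v')(-2)))) = Mul(Add(-35329, -22628), Add(-43452, Add(-112, Mul(10, -2)))) = Mul(-57957, Add(-43452, Add(-112, -20))) = Mul(-57957, Add(-43452, -132)) = Mul(-57957, -43584) = 2525997888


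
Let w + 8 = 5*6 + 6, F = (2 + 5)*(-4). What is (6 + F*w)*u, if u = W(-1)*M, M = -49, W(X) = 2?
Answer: 76244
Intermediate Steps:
F = -28 (F = 7*(-4) = -28)
w = 28 (w = -8 + (5*6 + 6) = -8 + (30 + 6) = -8 + 36 = 28)
u = -98 (u = 2*(-49) = -98)
(6 + F*w)*u = (6 - 28*28)*(-98) = (6 - 784)*(-98) = -778*(-98) = 76244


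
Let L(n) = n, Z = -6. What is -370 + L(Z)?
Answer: -376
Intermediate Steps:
-370 + L(Z) = -370 - 6 = -376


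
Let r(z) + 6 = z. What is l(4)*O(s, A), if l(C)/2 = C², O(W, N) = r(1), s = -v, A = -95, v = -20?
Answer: -160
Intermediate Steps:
s = 20 (s = -1*(-20) = 20)
r(z) = -6 + z
O(W, N) = -5 (O(W, N) = -6 + 1 = -5)
l(C) = 2*C²
l(4)*O(s, A) = (2*4²)*(-5) = (2*16)*(-5) = 32*(-5) = -160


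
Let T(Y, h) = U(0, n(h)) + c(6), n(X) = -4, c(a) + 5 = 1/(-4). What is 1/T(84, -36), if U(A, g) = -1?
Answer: -4/25 ≈ -0.16000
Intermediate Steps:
c(a) = -21/4 (c(a) = -5 + 1/(-4) = -5 - 1/4 = -21/4)
T(Y, h) = -25/4 (T(Y, h) = -1 - 21/4 = -25/4)
1/T(84, -36) = 1/(-25/4) = -4/25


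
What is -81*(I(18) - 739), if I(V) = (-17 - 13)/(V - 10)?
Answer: 240651/4 ≈ 60163.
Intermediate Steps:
I(V) = -30/(-10 + V)
-81*(I(18) - 739) = -81*(-30/(-10 + 18) - 739) = -81*(-30/8 - 739) = -81*(-30*1/8 - 739) = -81*(-15/4 - 739) = -81*(-2971/4) = 240651/4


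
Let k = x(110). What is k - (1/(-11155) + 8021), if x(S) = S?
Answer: -88247204/11155 ≈ -7911.0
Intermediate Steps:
k = 110
k - (1/(-11155) + 8021) = 110 - (1/(-11155) + 8021) = 110 - (-1/11155 + 8021) = 110 - 1*89474254/11155 = 110 - 89474254/11155 = -88247204/11155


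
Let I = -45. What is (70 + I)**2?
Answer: 625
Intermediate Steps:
(70 + I)**2 = (70 - 45)**2 = 25**2 = 625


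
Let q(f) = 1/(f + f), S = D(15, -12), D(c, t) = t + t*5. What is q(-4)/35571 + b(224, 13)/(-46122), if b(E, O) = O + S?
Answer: 2790565/2187474216 ≈ 0.0012757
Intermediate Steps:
D(c, t) = 6*t (D(c, t) = t + 5*t = 6*t)
S = -72 (S = 6*(-12) = -72)
b(E, O) = -72 + O (b(E, O) = O - 72 = -72 + O)
q(f) = 1/(2*f)
q(-4)/35571 + b(224, 13)/(-46122) = ((½)/(-4))/35571 + (-72 + 13)/(-46122) = ((½)*(-¼))*(1/35571) - 59*(-1/46122) = -⅛*1/35571 + 59/46122 = -1/284568 + 59/46122 = 2790565/2187474216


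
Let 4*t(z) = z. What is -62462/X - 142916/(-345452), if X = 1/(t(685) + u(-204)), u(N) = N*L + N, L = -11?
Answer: -23856759163327/172726 ≈ -1.3812e+8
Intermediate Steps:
t(z) = z/4
u(N) = -10*N (u(N) = N*(-11) + N = -11*N + N = -10*N)
X = 4/8845 (X = 1/((¼)*685 - 10*(-204)) = 1/(685/4 + 2040) = 1/(8845/4) = 4/8845 ≈ 0.00045223)
-62462/X - 142916/(-345452) = -62462/4/8845 - 142916/(-345452) = -62462*8845/4 - 142916*(-1/345452) = -276238195/2 + 35729/86363 = -23856759163327/172726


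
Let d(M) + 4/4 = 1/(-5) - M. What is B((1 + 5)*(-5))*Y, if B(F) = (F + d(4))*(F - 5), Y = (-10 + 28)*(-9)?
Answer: -199584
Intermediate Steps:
d(M) = -6/5 - M (d(M) = -1 + (1/(-5) - M) = -1 + (-1/5 - M) = -6/5 - M)
Y = -162 (Y = 18*(-9) = -162)
B(F) = (-5 + F)*(-26/5 + F) (B(F) = (F + (-6/5 - 1*4))*(F - 5) = (F + (-6/5 - 4))*(-5 + F) = (F - 26/5)*(-5 + F) = (-26/5 + F)*(-5 + F) = (-5 + F)*(-26/5 + F))
B((1 + 5)*(-5))*Y = (26 + ((1 + 5)*(-5))**2 - 51*(1 + 5)*(-5)/5)*(-162) = (26 + (6*(-5))**2 - 306*(-5)/5)*(-162) = (26 + (-30)**2 - 51/5*(-30))*(-162) = (26 + 900 + 306)*(-162) = 1232*(-162) = -199584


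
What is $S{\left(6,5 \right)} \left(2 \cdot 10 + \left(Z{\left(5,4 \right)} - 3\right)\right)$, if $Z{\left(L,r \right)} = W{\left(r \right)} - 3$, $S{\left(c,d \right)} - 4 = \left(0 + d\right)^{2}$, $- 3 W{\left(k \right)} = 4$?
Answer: $\frac{1102}{3} \approx 367.33$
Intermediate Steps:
$W{\left(k \right)} = - \frac{4}{3}$ ($W{\left(k \right)} = \left(- \frac{1}{3}\right) 4 = - \frac{4}{3}$)
$S{\left(c,d \right)} = 4 + d^{2}$ ($S{\left(c,d \right)} = 4 + \left(0 + d\right)^{2} = 4 + d^{2}$)
$Z{\left(L,r \right)} = - \frac{13}{3}$ ($Z{\left(L,r \right)} = - \frac{4}{3} - 3 = - \frac{13}{3}$)
$S{\left(6,5 \right)} \left(2 \cdot 10 + \left(Z{\left(5,4 \right)} - 3\right)\right) = \left(4 + 5^{2}\right) \left(2 \cdot 10 - \frac{22}{3}\right) = \left(4 + 25\right) \left(20 - \frac{22}{3}\right) = 29 \left(20 - \frac{22}{3}\right) = 29 \cdot \frac{38}{3} = \frac{1102}{3}$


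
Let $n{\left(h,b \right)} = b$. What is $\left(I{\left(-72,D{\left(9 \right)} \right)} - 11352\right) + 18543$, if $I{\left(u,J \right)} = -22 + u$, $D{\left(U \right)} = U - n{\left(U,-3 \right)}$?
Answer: $7097$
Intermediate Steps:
$D{\left(U \right)} = 3 + U$ ($D{\left(U \right)} = U - -3 = U + 3 = 3 + U$)
$\left(I{\left(-72,D{\left(9 \right)} \right)} - 11352\right) + 18543 = \left(\left(-22 - 72\right) - 11352\right) + 18543 = \left(-94 - 11352\right) + 18543 = -11446 + 18543 = 7097$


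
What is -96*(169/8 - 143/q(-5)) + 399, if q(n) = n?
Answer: -21873/5 ≈ -4374.6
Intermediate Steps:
-96*(169/8 - 143/q(-5)) + 399 = -96*(169/8 - 143/(-5)) + 399 = -96*(169*(⅛) - 143*(-⅕)) + 399 = -96*(169/8 + 143/5) + 399 = -96*1989/40 + 399 = -23868/5 + 399 = -21873/5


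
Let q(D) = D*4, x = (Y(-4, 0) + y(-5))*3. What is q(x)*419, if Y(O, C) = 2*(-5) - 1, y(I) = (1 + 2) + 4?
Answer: -20112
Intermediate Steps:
y(I) = 7 (y(I) = 3 + 4 = 7)
Y(O, C) = -11 (Y(O, C) = -10 - 1 = -11)
x = -12 (x = (-11 + 7)*3 = -4*3 = -12)
q(D) = 4*D
q(x)*419 = (4*(-12))*419 = -48*419 = -20112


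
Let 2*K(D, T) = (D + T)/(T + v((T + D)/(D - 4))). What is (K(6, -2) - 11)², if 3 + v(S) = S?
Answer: 1225/9 ≈ 136.11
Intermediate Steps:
v(S) = -3 + S
K(D, T) = (D + T)/(2*(-3 + T + (D + T)/(-4 + D))) (K(D, T) = ((D + T)/(T + (-3 + (T + D)/(D - 4))))/2 = ((D + T)/(T + (-3 + (D + T)/(-4 + D))))/2 = ((D + T)/(-3 + T + (D + T)/(-4 + D)))/2 = (D + T)/(2*(-3 + T + (D + T)/(-4 + D))))
(K(6, -2) - 11)² = ((-4 + 6)*(6 - 2)/(2*(6 - 2 + (-4 + 6)*(-3 - 2))) - 11)² = ((½)*2*4/(6 - 2 + 2*(-5)) - 11)² = ((½)*2*4/(6 - 2 - 10) - 11)² = ((½)*2*4/(-6) - 11)² = ((½)*(-⅙)*2*4 - 11)² = (-⅔ - 11)² = (-35/3)² = 1225/9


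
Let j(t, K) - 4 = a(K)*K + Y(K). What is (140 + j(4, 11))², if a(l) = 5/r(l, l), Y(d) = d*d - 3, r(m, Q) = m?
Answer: 71289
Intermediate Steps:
Y(d) = -3 + d² (Y(d) = d² - 3 = -3 + d²)
a(l) = 5/l
j(t, K) = 6 + K² (j(t, K) = 4 + ((5/K)*K + (-3 + K²)) = 4 + (5 + (-3 + K²)) = 4 + (2 + K²) = 6 + K²)
(140 + j(4, 11))² = (140 + (6 + 11²))² = (140 + (6 + 121))² = (140 + 127)² = 267² = 71289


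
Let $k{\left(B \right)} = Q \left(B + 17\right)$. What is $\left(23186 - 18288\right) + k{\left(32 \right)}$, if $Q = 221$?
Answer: $15727$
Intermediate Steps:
$k{\left(B \right)} = 3757 + 221 B$ ($k{\left(B \right)} = 221 \left(B + 17\right) = 221 \left(17 + B\right) = 3757 + 221 B$)
$\left(23186 - 18288\right) + k{\left(32 \right)} = \left(23186 - 18288\right) + \left(3757 + 221 \cdot 32\right) = \left(23186 - 18288\right) + \left(3757 + 7072\right) = 4898 + 10829 = 15727$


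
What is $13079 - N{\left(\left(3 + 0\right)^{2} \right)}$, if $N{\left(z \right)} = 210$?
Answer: $12869$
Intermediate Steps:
$13079 - N{\left(\left(3 + 0\right)^{2} \right)} = 13079 - 210 = 12869$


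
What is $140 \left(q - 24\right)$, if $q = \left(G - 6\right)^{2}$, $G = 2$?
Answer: $-1120$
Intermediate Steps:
$q = 16$ ($q = \left(2 - 6\right)^{2} = \left(-4\right)^{2} = 16$)
$140 \left(q - 24\right) = 140 \left(16 - 24\right) = 140 \left(-8\right) = -1120$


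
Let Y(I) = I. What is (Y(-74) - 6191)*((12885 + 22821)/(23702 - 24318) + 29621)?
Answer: -740849675/4 ≈ -1.8521e+8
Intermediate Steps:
(Y(-74) - 6191)*((12885 + 22821)/(23702 - 24318) + 29621) = (-74 - 6191)*((12885 + 22821)/(23702 - 24318) + 29621) = -6265*(35706/(-616) + 29621) = -6265*(35706*(-1/616) + 29621) = -6265*(-1623/28 + 29621) = -6265*827765/28 = -740849675/4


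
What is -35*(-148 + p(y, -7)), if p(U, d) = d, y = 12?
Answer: 5425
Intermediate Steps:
-35*(-148 + p(y, -7)) = -35*(-148 - 7) = -35*(-155) = 5425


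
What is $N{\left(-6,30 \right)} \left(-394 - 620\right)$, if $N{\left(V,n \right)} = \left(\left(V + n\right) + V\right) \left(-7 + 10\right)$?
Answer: $-54756$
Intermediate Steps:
$N{\left(V,n \right)} = 3 n + 6 V$ ($N{\left(V,n \right)} = \left(n + 2 V\right) 3 = 3 n + 6 V$)
$N{\left(-6,30 \right)} \left(-394 - 620\right) = \left(3 \cdot 30 + 6 \left(-6\right)\right) \left(-394 - 620\right) = \left(90 - 36\right) \left(-1014\right) = 54 \left(-1014\right) = -54756$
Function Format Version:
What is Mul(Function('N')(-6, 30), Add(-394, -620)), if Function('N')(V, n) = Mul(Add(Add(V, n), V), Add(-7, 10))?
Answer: -54756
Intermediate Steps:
Function('N')(V, n) = Add(Mul(3, n), Mul(6, V)) (Function('N')(V, n) = Mul(Add(n, Mul(2, V)), 3) = Add(Mul(3, n), Mul(6, V)))
Mul(Function('N')(-6, 30), Add(-394, -620)) = Mul(Add(Mul(3, 30), Mul(6, -6)), Add(-394, -620)) = Mul(Add(90, -36), -1014) = Mul(54, -1014) = -54756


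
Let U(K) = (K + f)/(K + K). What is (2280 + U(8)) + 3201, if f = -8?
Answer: 5481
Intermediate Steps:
U(K) = (-8 + K)/(2*K) (U(K) = (K - 8)/(K + K) = (-8 + K)/((2*K)) = (-8 + K)*(1/(2*K)) = (-8 + K)/(2*K))
(2280 + U(8)) + 3201 = (2280 + (½)*(-8 + 8)/8) + 3201 = (2280 + (½)*(⅛)*0) + 3201 = (2280 + 0) + 3201 = 2280 + 3201 = 5481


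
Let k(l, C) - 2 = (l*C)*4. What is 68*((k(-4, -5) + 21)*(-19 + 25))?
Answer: 42024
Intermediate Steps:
k(l, C) = 2 + 4*C*l (k(l, C) = 2 + (l*C)*4 = 2 + (C*l)*4 = 2 + 4*C*l)
68*((k(-4, -5) + 21)*(-19 + 25)) = 68*(((2 + 4*(-5)*(-4)) + 21)*(-19 + 25)) = 68*(((2 + 80) + 21)*6) = 68*((82 + 21)*6) = 68*(103*6) = 68*618 = 42024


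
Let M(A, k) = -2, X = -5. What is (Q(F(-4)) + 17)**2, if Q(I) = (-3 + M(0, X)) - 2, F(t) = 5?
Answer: 100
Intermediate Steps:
Q(I) = -7 (Q(I) = (-3 - 2) - 2 = -5 - 2 = -7)
(Q(F(-4)) + 17)**2 = (-7 + 17)**2 = 10**2 = 100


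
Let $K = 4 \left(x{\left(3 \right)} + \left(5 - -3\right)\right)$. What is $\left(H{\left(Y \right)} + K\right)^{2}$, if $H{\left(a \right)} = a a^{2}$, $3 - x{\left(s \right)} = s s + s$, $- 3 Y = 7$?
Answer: $\frac{203401}{729} \approx 279.01$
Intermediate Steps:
$Y = - \frac{7}{3}$ ($Y = \left(- \frac{1}{3}\right) 7 = - \frac{7}{3} \approx -2.3333$)
$x{\left(s \right)} = 3 - s - s^{2}$ ($x{\left(s \right)} = 3 - \left(s s + s\right) = 3 - \left(s^{2} + s\right) = 3 - \left(s + s^{2}\right) = 3 - s - s^{2}$)
$H{\left(a \right)} = a^{3}$
$K = -4$ ($K = 4 \left(\left(3 - 3 - 3^{2}\right) + \left(5 - -3\right)\right) = 4 \left(\left(3 - 3 - 9\right) + \left(5 + 3\right)\right) = 4 \left(\left(3 - 3 - 9\right) + 8\right) = 4 \left(-9 + 8\right) = 4 \left(-1\right) = -4$)
$\left(H{\left(Y \right)} + K\right)^{2} = \left(\left(- \frac{7}{3}\right)^{3} - 4\right)^{2} = \left(- \frac{343}{27} - 4\right)^{2} = \left(- \frac{451}{27}\right)^{2} = \frac{203401}{729}$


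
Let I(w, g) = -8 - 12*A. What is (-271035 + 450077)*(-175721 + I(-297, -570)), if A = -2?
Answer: -31458574610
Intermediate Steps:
I(w, g) = 16 (I(w, g) = -8 - 12*(-2) = -8 + 24 = 16)
(-271035 + 450077)*(-175721 + I(-297, -570)) = (-271035 + 450077)*(-175721 + 16) = 179042*(-175705) = -31458574610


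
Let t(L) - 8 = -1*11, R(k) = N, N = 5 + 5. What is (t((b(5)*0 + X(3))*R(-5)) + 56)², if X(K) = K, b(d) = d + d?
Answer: 2809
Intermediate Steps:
N = 10
R(k) = 10
b(d) = 2*d
t(L) = -3 (t(L) = 8 - 1*11 = 8 - 11 = -3)
(t((b(5)*0 + X(3))*R(-5)) + 56)² = (-3 + 56)² = 53² = 2809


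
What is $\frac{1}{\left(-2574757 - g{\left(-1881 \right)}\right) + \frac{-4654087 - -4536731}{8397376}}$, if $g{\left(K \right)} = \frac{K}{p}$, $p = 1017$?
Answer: $- \frac{237225872}{610798539065515} \approx -3.8839 \cdot 10^{-7}$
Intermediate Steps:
$g{\left(K \right)} = \frac{K}{1017}$
$\frac{1}{\left(-2574757 - g{\left(-1881 \right)}\right) + \frac{-4654087 - -4536731}{8397376}} = \frac{1}{\left(-2574757 - \frac{1}{1017} \left(-1881\right)\right) + \frac{-4654087 - -4536731}{8397376}} = \frac{1}{\left(-2574757 - - \frac{209}{113}\right) + \left(-4654087 + 4536731\right) \frac{1}{8397376}} = \frac{1}{\left(-2574757 + \frac{209}{113}\right) - \frac{29339}{2099344}} = \frac{1}{- \frac{290947332}{113} - \frac{29339}{2099344}} = \frac{1}{- \frac{610798539065515}{237225872}} = - \frac{237225872}{610798539065515}$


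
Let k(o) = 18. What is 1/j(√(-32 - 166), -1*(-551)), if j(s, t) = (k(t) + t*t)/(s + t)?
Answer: 551/303619 + 3*I*√22/303619 ≈ 0.0018148 + 4.6345e-5*I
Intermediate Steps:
j(s, t) = (18 + t²)/(s + t) (j(s, t) = (18 + t*t)/(s + t) = (18 + t²)/(s + t))
1/j(√(-32 - 166), -1*(-551)) = 1/((18 + (-1*(-551))²)/(√(-32 - 166) - 1*(-551))) = 1/((18 + 551²)/(√(-198) + 551)) = 1/((18 + 303601)/(3*I*√22 + 551)) = 1/(303619/(551 + 3*I*√22)) = 551/303619 + 3*I*√22/303619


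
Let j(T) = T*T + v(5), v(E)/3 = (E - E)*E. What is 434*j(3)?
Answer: 3906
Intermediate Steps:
v(E) = 0 (v(E) = 3*((E - E)*E) = 3*(0*E) = 3*0 = 0)
j(T) = T² (j(T) = T*T + 0 = T² + 0 = T²)
434*j(3) = 434*3² = 434*9 = 3906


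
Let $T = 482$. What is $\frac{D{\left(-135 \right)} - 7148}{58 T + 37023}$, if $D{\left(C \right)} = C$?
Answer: $- \frac{7283}{64979} \approx -0.11208$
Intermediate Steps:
$\frac{D{\left(-135 \right)} - 7148}{58 T + 37023} = \frac{-135 - 7148}{58 \cdot 482 + 37023} = - \frac{7283}{27956 + 37023} = - \frac{7283}{64979}$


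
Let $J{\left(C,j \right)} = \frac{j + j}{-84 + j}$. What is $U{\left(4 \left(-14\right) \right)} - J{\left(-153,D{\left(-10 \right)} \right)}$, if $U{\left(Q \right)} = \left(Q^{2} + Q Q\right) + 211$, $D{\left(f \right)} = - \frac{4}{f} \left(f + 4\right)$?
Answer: $\frac{116693}{18} \approx 6482.9$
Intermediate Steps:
$D{\left(f \right)} = - \frac{4 \left(4 + f\right)}{f}$ ($D{\left(f \right)} = - \frac{4}{f} \left(4 + f\right) = - \frac{4 \left(4 + f\right)}{f}$)
$J{\left(C,j \right)} = \frac{2 j}{-84 + j}$
$U{\left(Q \right)} = 211 + 2 Q^{2}$ ($U{\left(Q \right)} = \left(Q^{2} + Q^{2}\right) + 211 = 2 Q^{2} + 211 = 211 + 2 Q^{2}$)
$U{\left(4 \left(-14\right) \right)} - J{\left(-153,D{\left(-10 \right)} \right)} = \left(211 + 2 \left(4 \left(-14\right)\right)^{2}\right) - \frac{2 \left(-4 - \frac{16}{-10}\right)}{-84 - \left(4 + \frac{16}{-10}\right)} = \left(211 + 2 \left(-56\right)^{2}\right) - \frac{2 \left(-4 - - \frac{8}{5}\right)}{-84 - \frac{12}{5}} = \left(211 + 2 \cdot 3136\right) - \frac{2 \left(-4 + \frac{8}{5}\right)}{-84 + \left(-4 + \frac{8}{5}\right)} = \left(211 + 6272\right) - 2 \left(- \frac{12}{5}\right) \frac{1}{-84 - \frac{12}{5}} = 6483 - 2 \left(- \frac{12}{5}\right) \frac{1}{- \frac{432}{5}} = 6483 - 2 \left(- \frac{12}{5}\right) \left(- \frac{5}{432}\right) = 6483 - \frac{1}{18} = \frac{116693}{18}$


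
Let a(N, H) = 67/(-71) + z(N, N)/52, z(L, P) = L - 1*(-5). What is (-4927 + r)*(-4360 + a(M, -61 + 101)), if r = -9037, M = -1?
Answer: 56206217120/923 ≈ 6.0895e+7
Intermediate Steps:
z(L, P) = 5 + L (z(L, P) = L + 5 = 5 + L)
a(N, H) = -3129/3692 + N/52 (a(N, H) = 67/(-71) + (5 + N)/52 = 67*(-1/71) + (5 + N)*(1/52) = -67/71 + (5/52 + N/52) = -3129/3692 + N/52)
(-4927 + r)*(-4360 + a(M, -61 + 101)) = (-4927 - 9037)*(-4360 + (-3129/3692 + (1/52)*(-1))) = -13964*(-4360 + (-3129/3692 - 1/52)) = -13964*(-4360 - 800/923) = -13964*(-4025080/923) = 56206217120/923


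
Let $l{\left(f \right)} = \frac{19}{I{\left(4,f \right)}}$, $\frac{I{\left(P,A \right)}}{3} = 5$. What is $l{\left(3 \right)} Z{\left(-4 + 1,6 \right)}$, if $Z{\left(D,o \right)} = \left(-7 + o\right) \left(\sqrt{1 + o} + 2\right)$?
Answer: $- \frac{38}{15} - \frac{19 \sqrt{7}}{15} \approx -5.8846$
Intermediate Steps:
$I{\left(P,A \right)} = 15$ ($I{\left(P,A \right)} = 3 \cdot 5 = 15$)
$l{\left(f \right)} = \frac{19}{15}$
$Z{\left(D,o \right)} = \left(-7 + o\right) \left(2 + \sqrt{1 + o}\right)$
$l{\left(3 \right)} Z{\left(-4 + 1,6 \right)} = \frac{19 \left(-14 - 7 \sqrt{1 + 6} + 2 \cdot 6 + 6 \sqrt{1 + 6}\right)}{15} = \frac{19 \left(-14 - 7 \sqrt{7} + 12 + 6 \sqrt{7}\right)}{15} = \frac{19 \left(-2 - \sqrt{7}\right)}{15} = - \frac{38}{15} - \frac{19 \sqrt{7}}{15}$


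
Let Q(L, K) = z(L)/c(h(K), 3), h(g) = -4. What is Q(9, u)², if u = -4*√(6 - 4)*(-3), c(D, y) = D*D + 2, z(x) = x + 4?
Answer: 169/324 ≈ 0.52160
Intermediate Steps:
z(x) = 4 + x
c(D, y) = 2 + D² (c(D, y) = D² + 2 = 2 + D²)
u = 12*√2 (u = -4*√2*(-3) = 12*√2 ≈ 16.971)
Q(L, K) = 2/9 + L/18 (Q(L, K) = (4 + L)/(2 + (-4)²) = (4 + L)/(2 + 16) = (4 + L)/18 = (4 + L)*(1/18) = 2/9 + L/18)
Q(9, u)² = (2/9 + (1/18)*9)² = (2/9 + ½)² = (13/18)² = 169/324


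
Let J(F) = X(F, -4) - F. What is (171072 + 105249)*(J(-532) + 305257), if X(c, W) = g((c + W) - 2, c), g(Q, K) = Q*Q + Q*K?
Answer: 243562869129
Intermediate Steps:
g(Q, K) = Q**2 + K*Q
X(c, W) = (-2 + W + c)*(-2 + W + 2*c) (X(c, W) = ((c + W) - 2)*(c + ((c + W) - 2)) = ((W + c) - 2)*(c + ((W + c) - 2)) = (-2 + W + c)*(c + (-2 + W + c)) = (-2 + W + c)*(-2 + W + 2*c))
J(F) = -F + (-6 + F)*(-6 + 2*F) (J(F) = (-2 - 4 + F)*(-2 - 4 + 2*F) - F = (-6 + F)*(-6 + 2*F) - F = -F + (-6 + F)*(-6 + 2*F))
(171072 + 105249)*(J(-532) + 305257) = (171072 + 105249)*((-1*(-532) + 2*(-6 - 532)*(-3 - 532)) + 305257) = 276321*((532 + 2*(-538)*(-535)) + 305257) = 276321*((532 + 575660) + 305257) = 276321*(576192 + 305257) = 276321*881449 = 243562869129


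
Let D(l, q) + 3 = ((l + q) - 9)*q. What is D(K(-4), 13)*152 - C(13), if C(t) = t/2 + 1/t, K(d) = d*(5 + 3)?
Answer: -1450555/26 ≈ -55791.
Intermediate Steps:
K(d) = 8*d (K(d) = d*8 = 8*d)
C(t) = 1/t + t/2 (C(t) = t*(½) + 1/t = t/2 + 1/t = 1/t + t/2)
D(l, q) = -3 + q*(-9 + l + q) (D(l, q) = -3 + ((l + q) - 9)*q = -3 + (-9 + l + q)*q = -3 + q*(-9 + l + q))
D(K(-4), 13)*152 - C(13) = (-3 + 13² - 9*13 + (8*(-4))*13)*152 - (1/13 + (½)*13) = (-3 + 169 - 117 - 32*13)*152 - (1/13 + 13/2) = (-3 + 169 - 117 - 416)*152 - 1*171/26 = -367*152 - 171/26 = -55784 - 171/26 = -1450555/26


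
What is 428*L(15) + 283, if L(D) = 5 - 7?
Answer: -573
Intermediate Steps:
L(D) = -2
428*L(15) + 283 = 428*(-2) + 283 = -856 + 283 = -573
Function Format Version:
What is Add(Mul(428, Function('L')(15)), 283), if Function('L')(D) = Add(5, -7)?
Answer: -573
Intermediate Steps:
Function('L')(D) = -2
Add(Mul(428, Function('L')(15)), 283) = Add(Mul(428, -2), 283) = Add(-856, 283) = -573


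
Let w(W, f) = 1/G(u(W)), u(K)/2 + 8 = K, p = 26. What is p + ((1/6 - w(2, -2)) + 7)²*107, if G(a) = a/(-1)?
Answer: 776819/144 ≈ 5394.6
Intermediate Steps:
u(K) = -16 + 2*K
G(a) = -a (G(a) = a*(-1) = -a)
w(W, f) = 1/(16 - 2*W) (w(W, f) = 1/(-(-16 + 2*W)) = 1/(16 - 2*W))
p + ((1/6 - w(2, -2)) + 7)²*107 = 26 + ((1/6 - (-1)/(-16 + 2*2)) + 7)²*107 = 26 + ((⅙ - (-1)/(-16 + 4)) + 7)²*107 = 26 + ((⅙ - (-1)/(-12)) + 7)²*107 = 26 + ((⅙ - (-1)*(-1)/12) + 7)²*107 = 26 + ((⅙ - 1*1/12) + 7)²*107 = 26 + ((⅙ - 1/12) + 7)²*107 = 26 + (1/12 + 7)²*107 = 26 + (85/12)²*107 = 26 + (7225/144)*107 = 26 + 773075/144 = 776819/144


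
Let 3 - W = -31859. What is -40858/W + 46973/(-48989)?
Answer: -1749123144/780443759 ≈ -2.2412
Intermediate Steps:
W = 31862 (W = 3 - 1*(-31859) = 3 + 31859 = 31862)
-40858/W + 46973/(-48989) = -40858/31862 + 46973/(-48989) = -40858*1/31862 + 46973*(-1/48989) = -20429/15931 - 46973/48989 = -1749123144/780443759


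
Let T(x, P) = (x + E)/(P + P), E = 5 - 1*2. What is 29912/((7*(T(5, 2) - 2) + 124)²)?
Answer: 3739/1922 ≈ 1.9454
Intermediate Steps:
E = 3 (E = 5 - 2 = 3)
T(x, P) = (3 + x)/(2*P) (T(x, P) = (x + 3)/(P + P) = (3 + x)/((2*P)) = (3 + x)*(1/(2*P)) = (3 + x)/(2*P))
29912/((7*(T(5, 2) - 2) + 124)²) = 29912/((7*((½)*(3 + 5)/2 - 2) + 124)²) = 29912/((7*((½)*(½)*8 - 2) + 124)²) = 29912/((7*(2 - 2) + 124)²) = 29912/((7*0 + 124)²) = 29912/((0 + 124)²) = 29912/(124²) = 29912/15376 = 29912*(1/15376) = 3739/1922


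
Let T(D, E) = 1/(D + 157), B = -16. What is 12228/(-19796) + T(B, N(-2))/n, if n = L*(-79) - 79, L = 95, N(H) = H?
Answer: -3268989557/5292183456 ≈ -0.61770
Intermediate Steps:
T(D, E) = 1/(157 + D)
n = -7584 (n = 95*(-79) - 79 = -7505 - 79 = -7584)
12228/(-19796) + T(B, N(-2))/n = 12228/(-19796) + 1/((157 - 16)*(-7584)) = 12228*(-1/19796) - 1/7584/141 = -3057/4949 + (1/141)*(-1/7584) = -3057/4949 - 1/1069344 = -3268989557/5292183456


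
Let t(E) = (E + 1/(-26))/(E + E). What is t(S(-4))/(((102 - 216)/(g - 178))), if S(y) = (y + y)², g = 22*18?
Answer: -181267/189696 ≈ -0.95557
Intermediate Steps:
g = 396
S(y) = 4*y² (S(y) = (2*y)² = 4*y²)
t(E) = (-1/26 + E)/(2*E) (t(E) = (E - 1/26)/((2*E)) = (-1/26 + E)*(1/(2*E)) = (-1/26 + E)/(2*E))
t(S(-4))/(((102 - 216)/(g - 178))) = ((-1 + 26*(4*(-4)²))/(52*((4*(-4)²))))/(((102 - 216)/(396 - 178))) = ((-1 + 26*(4*16))/(52*((4*16))))/((-114/218)) = ((1/52)*(-1 + 26*64)/64)/((-114*1/218)) = ((1/52)*(1/64)*(-1 + 1664))/(-57/109) = ((1/52)*(1/64)*1663)*(-109/57) = (1663/3328)*(-109/57) = -181267/189696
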